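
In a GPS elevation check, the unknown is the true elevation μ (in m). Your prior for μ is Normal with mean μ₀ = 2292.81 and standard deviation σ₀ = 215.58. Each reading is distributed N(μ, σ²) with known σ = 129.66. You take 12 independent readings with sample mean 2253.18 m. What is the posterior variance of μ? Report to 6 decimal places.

1359.979843

For Normal data with known variance σ², a Normal(μ₀, σ₀²) prior on μ is conjugate. Posterior precision = 1/σ₀² + n/σ²; posterior mean is the precision-weighted average of μ₀ and x̄.
σ₀² = 215.58² = 46474.7364, σ² = 129.66² = 16811.7156; σ² + n·σ₀² = 16811.7156 + 12·46474.7364 = 574508.5524.
Posterior precision = 1/σ₀² + n/σ² = 1/46474.7364 + 12/16811.7156 = (σ² + n·σ₀²)/(σ₀²σ²) = 574508.5524/(46474.7364·16811.7156); posterior variance σₙ² = σ₀²σ²/(σ² + n·σ₀²) = 46474.7364·16811.7156/574508.5524 = 1359.979843.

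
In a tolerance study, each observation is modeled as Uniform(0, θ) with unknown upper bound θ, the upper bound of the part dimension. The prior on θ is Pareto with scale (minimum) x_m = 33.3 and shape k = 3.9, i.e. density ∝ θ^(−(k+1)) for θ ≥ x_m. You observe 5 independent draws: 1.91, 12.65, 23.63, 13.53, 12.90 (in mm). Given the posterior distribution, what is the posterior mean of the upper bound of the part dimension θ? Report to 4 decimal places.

37.5152

A Pareto(scale x_m, shape k) prior on the upper bound θ of Uniform(0, θ) is conjugate: posterior is Pareto(max(x_m, max xᵢ), k + n).
Sample maximum = 23.63; prior scale x_m = 33.3 → posterior scale = max = 33.30.
Posterior shape = 3.9 + 5 = 8.9.
E[θ|data] = k·x_m/(k−1) = 8.9·33.30/7.9 = 37.5152.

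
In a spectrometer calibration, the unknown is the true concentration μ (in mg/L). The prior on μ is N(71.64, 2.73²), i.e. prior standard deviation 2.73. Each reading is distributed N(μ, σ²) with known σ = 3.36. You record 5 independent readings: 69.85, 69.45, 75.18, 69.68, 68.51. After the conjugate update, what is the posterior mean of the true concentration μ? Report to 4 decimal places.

For Normal data with known variance σ², a Normal(μ₀, σ₀²) prior on μ is conjugate. Posterior precision = 1/σ₀² + n/σ²; posterior mean is the precision-weighted average of μ₀ and x̄.
Σxᵢ = 69.85 + 69.45 + 75.18 + 69.68 + 68.51 = 352.67, so n·x̄ = 352.67.
σ₀² = 2.73² = 7.4529, σ² = 3.36² = 11.2896; σ² + n·σ₀² = 11.2896 + 5·7.4529 = 48.5541.
Posterior mean = (μ₀/σ₀² + n·x̄/σ²)/(1/σ₀² + n/σ²) = (σ²·μ₀ + σ₀²·n·x̄)/(σ² + n·σ₀²) = (11.2896·71.64 + 7.4529·352.67)/48.5541 = 3437.201187/48.5541 = 70.7912.

70.7912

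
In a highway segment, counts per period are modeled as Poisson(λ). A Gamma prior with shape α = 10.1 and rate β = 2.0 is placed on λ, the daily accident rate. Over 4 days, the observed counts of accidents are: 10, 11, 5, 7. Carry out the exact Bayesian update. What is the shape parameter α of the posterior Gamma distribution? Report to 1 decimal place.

43.1

With a Gamma(shape α, rate β) prior, the Poisson likelihood is conjugate: the posterior is Gamma(α + ΣXᵢ, β + n).
Sum of counts S = 33 over n = 4 days.
Posterior: Gamma(α+S, β+n) = Gamma(10.1+33, 2.0+4) = Gamma(43.1, 6.0).
Posterior α = 43.1.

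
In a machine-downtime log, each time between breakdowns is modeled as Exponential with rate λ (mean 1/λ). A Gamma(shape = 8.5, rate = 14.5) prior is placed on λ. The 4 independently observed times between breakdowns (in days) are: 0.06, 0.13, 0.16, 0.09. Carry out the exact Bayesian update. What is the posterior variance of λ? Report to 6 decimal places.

0.056003

With a Gamma(shape α, rate β) prior on the exponential rate λ, the posterior after n observations with total T = Σxᵢ is Gamma(α+n, β+T).
Sum of observations T = 0.44 days; n = 4.
Posterior: Gamma(8.5+4, 14.5+0.44) = Gamma(12.5, 14.94).
Var = α/β² = 0.056003.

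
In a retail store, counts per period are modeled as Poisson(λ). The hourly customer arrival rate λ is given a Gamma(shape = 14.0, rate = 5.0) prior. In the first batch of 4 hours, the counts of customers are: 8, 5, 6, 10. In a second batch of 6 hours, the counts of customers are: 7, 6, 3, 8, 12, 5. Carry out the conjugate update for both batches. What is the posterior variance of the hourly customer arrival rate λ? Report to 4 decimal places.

0.3733

With a Gamma(shape α, rate β) prior, the Poisson likelihood is conjugate: the posterior is Gamma(α + ΣXᵢ, β + n).
Batch 1: sum of counts S = 29 over n = 4 hours.
After batch 1: Gamma(α+S, β+n) = Gamma(14.0+29, 5.0+4) = Gamma(43.0, 9.0).
Batch 2: sum of counts S = 41 over n = 6 hours.
After batch 2: Gamma(α+S, β+n) = Gamma(43.0+41, 9.0+6) = Gamma(84.0, 15.0).
Var = α/β² = 84.0/15.0² = 0.3733.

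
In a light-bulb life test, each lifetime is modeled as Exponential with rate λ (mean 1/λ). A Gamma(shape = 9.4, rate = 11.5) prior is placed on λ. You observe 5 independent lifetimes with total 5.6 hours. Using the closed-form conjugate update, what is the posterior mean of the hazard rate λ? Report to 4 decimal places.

With a Gamma(shape α, rate β) prior on the exponential rate λ, the posterior after n observations with total T = Σxᵢ is Gamma(α+n, β+T).
Posterior: Gamma(9.4+5, 11.5+5.6) = Gamma(14.4, 17.1).
Posterior mean of λ = α/β = 14.4/17.1 = 0.8421.

0.8421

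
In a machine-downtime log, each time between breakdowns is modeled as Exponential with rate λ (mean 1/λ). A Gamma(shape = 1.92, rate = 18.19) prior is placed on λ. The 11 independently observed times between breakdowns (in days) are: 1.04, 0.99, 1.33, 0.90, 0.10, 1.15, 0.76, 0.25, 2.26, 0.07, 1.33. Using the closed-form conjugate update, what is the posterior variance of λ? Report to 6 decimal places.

With a Gamma(shape α, rate β) prior on the exponential rate λ, the posterior after n observations with total T = Σxᵢ is Gamma(α+n, β+T).
Sum of observations T = 10.18 days; n = 11.
Posterior: Gamma(1.92+11, 18.19+10.18) = Gamma(12.92, 28.37).
Var = α/β² = 0.016053.

0.016053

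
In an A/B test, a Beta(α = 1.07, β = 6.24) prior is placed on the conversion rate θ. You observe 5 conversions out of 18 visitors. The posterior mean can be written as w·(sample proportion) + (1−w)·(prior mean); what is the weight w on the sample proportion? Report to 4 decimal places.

The Beta prior is conjugate to a Binomial/Bernoulli likelihood; the update adds successes to α and failures to β.
Posterior mean = (α₀+k)/(α₀+β₀+n) = [n/(α₀+β₀+n)]·(k/n) + [(α₀+β₀)/(α₀+β₀+n)]·α₀/(α₀+β₀), so only n and the prior enter the weight.
The weight on the data is w = n/(α₀+β₀+n) = 18/(1.07+6.24+18) = 18/25.31 = 0.7112.

0.7112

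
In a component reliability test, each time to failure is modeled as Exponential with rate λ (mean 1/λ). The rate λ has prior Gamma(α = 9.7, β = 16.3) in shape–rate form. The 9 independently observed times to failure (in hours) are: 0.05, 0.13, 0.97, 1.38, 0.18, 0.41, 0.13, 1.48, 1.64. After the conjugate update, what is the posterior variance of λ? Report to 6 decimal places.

0.036386

With a Gamma(shape α, rate β) prior on the exponential rate λ, the posterior after n observations with total T = Σxᵢ is Gamma(α+n, β+T).
Sum of observations T = 6.37 hours; n = 9.
Posterior: Gamma(9.7+9, 16.3+6.37) = Gamma(18.7, 22.67).
Var = α/β² = 0.036386.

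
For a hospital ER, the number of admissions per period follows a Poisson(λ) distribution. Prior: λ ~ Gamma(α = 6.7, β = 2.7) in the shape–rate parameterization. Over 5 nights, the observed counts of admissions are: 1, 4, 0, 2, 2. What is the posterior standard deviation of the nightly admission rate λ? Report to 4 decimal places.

With a Gamma(shape α, rate β) prior, the Poisson likelihood is conjugate: the posterior is Gamma(α + ΣXᵢ, β + n).
Sum of counts S = 9 over n = 5 nights.
Posterior: Gamma(α+S, β+n) = Gamma(6.7+9, 2.7+5) = Gamma(15.7, 7.7).
SD = √α/β = √15.7/7.7 = 0.5146.

0.5146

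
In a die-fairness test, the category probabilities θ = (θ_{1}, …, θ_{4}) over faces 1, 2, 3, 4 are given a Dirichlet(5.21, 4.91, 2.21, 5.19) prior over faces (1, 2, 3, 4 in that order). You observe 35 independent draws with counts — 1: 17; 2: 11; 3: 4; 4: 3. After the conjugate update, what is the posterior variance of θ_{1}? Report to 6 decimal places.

The Dirichlet prior is conjugate to the Multinomial likelihood: each posterior αⱼ = prior αⱼ + observed count nⱼ.
Posterior concentration: (22.21, 15.91, 6.21, 8.19), total = 52.52.
Var[θ_j] = α_j(Σα−α_j)/((Σα)²(Σα+1)) = 22.21·30.31/(52.52²·53.52) = 0.004560.

0.004560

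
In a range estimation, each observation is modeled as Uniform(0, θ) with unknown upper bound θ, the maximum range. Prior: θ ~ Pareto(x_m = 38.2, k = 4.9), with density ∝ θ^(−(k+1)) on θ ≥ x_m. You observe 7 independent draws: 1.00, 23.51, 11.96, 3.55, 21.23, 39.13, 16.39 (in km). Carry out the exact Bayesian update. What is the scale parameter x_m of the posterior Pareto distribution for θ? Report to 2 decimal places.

A Pareto(scale x_m, shape k) prior on the upper bound θ of Uniform(0, θ) is conjugate: posterior is Pareto(max(x_m, max xᵢ), k + n).
Sample maximum = 39.13; prior scale x_m = 38.2 → posterior scale = max = 39.13.
Posterior shape = 4.9 + 7 = 11.9.
Posterior scale x_m = 39.13.

39.13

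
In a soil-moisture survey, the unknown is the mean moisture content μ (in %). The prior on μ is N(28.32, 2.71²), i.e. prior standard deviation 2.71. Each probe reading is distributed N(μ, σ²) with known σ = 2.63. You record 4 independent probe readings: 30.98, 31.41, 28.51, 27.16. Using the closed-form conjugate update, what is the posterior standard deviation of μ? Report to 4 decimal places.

For Normal data with known variance σ², a Normal(μ₀, σ₀²) prior on μ is conjugate. Posterior precision = 1/σ₀² + n/σ²; posterior mean is the precision-weighted average of μ₀ and x̄.
σ₀² = 2.71² = 7.3441, σ² = 2.63² = 6.9169; σ² + n·σ₀² = 6.9169 + 4·7.3441 = 36.2933.
Posterior precision = 1/σ₀² + n/σ² = 1/7.3441 + 4/6.9169 = (σ² + n·σ₀²)/(σ₀²σ²) = 36.2933/(7.3441·6.9169); posterior variance σₙ² = σ₀²σ²/(σ² + n·σ₀²) = 7.3441·6.9169/36.2933 = 1.399663.
Posterior SD = √σₙ² = √(7.3441·6.9169/36.2933) = 1.1831.

1.1831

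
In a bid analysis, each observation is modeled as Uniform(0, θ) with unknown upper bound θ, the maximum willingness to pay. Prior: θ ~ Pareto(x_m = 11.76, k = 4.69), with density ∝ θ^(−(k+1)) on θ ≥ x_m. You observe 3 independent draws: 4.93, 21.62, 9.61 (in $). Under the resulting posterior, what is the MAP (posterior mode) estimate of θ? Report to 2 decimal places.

A Pareto(scale x_m, shape k) prior on the upper bound θ of Uniform(0, θ) is conjugate: posterior is Pareto(max(x_m, max xᵢ), k + n).
Sample maximum = 21.62; prior scale x_m = 11.76 → posterior scale = max = 21.62.
Posterior shape = 4.69 + 3 = 7.69.
The Pareto density is decreasing on [x_m, ∞), so the mode is x_m = 21.62.

21.62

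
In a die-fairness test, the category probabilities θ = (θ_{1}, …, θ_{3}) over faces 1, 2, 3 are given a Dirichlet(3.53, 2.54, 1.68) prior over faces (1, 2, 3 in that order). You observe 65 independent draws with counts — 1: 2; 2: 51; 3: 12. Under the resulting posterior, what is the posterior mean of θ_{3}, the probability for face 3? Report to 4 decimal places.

The Dirichlet prior is conjugate to the Multinomial likelihood: each posterior αⱼ = prior αⱼ + observed count nⱼ.
Posterior concentration: (5.53, 53.54, 13.68), total = 72.75.
E[θ_{3}|data] = α_{3}/Σα = 13.68/72.75 = 0.1880.

0.1880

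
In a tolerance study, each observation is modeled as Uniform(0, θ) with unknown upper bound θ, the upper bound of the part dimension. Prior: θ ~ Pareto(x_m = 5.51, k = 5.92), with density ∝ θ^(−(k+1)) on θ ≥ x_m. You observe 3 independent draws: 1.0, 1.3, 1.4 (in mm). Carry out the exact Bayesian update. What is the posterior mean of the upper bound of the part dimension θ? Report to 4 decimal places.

A Pareto(scale x_m, shape k) prior on the upper bound θ of Uniform(0, θ) is conjugate: posterior is Pareto(max(x_m, max xᵢ), k + n).
Sample maximum = 1.4; prior scale x_m = 5.51 → posterior scale = max = 5.51.
Posterior shape = 5.92 + 3 = 8.92.
E[θ|data] = k·x_m/(k−1) = 8.92·5.51/7.92 = 6.2057.

6.2057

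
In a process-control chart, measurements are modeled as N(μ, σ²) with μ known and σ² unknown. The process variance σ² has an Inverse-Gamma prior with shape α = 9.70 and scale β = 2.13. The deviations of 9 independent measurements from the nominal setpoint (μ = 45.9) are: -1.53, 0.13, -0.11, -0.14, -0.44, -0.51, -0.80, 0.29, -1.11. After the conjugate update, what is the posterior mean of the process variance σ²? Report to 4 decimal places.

0.3432

With known mean μ and an Inverse-Gamma(α, β) prior on σ², the Normal likelihood is conjugate: posterior is Inv-Gamma(α + n/2, β + Σ(xᵢ−μ)²/2).
Σ(xᵢ−μ)² = (-1.53)² + (0.13)² + (-0.11)² + (-0.14)² + (-0.44)² + (-0.51)² + (-0.80)² + (0.29)² + (-1.11)² = 4.7994.
Posterior: Inv-Gamma(9.70 + 9/2, 2.13 + 4.7994/2) = Inv-Gamma(14.20, 4.52970).
E[σ²|data] = β/(α−1) = 4.52970/13.20 = 0.3432.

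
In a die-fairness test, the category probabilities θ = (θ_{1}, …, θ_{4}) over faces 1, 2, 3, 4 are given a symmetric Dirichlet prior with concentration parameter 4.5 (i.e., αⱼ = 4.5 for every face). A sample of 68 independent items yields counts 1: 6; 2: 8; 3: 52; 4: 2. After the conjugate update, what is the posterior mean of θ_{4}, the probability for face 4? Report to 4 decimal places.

The Dirichlet prior is conjugate to the Multinomial likelihood: each posterior αⱼ = prior αⱼ + observed count nⱼ.
Posterior concentration: (10.5, 12.5, 56.5, 6.5), total = 86.0.
E[θ_{4}|data] = α_{4}/Σα = 6.5/86.0 = 0.0756.

0.0756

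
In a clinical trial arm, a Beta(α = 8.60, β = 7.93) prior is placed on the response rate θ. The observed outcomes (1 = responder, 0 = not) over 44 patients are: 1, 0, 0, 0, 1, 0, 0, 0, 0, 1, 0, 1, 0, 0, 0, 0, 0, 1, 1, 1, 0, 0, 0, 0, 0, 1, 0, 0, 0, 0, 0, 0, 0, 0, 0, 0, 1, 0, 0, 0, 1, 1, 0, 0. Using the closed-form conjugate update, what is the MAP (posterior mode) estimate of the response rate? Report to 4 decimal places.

0.3178

The Beta prior is conjugate to a Binomial/Bernoulli likelihood; the update adds successes to α and failures to β.
Posterior: Beta(α+k, β+n−k) = Beta(8.60+11, 7.93+33) = Beta(19.60, 40.93).
Mode of Beta(a,b) for a,b>1 is (a−1)/(a+b−2) = 18.60/58.53 = 0.3178.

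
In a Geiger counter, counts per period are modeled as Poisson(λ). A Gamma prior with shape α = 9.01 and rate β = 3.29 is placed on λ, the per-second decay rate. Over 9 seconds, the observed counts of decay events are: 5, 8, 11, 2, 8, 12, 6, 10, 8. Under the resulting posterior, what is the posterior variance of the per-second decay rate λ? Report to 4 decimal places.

0.5231

With a Gamma(shape α, rate β) prior, the Poisson likelihood is conjugate: the posterior is Gamma(α + ΣXᵢ, β + n).
Sum of counts S = 70 over n = 9 seconds.
Posterior: Gamma(α+S, β+n) = Gamma(9.01+70, 3.29+9) = Gamma(79.01, 12.29).
Var = α/β² = 79.01/12.29² = 0.5231.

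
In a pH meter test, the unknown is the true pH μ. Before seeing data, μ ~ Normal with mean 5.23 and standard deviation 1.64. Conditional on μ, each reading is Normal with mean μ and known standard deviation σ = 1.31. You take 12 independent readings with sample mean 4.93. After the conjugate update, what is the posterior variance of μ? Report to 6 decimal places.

0.135788

For Normal data with known variance σ², a Normal(μ₀, σ₀²) prior on μ is conjugate. Posterior precision = 1/σ₀² + n/σ²; posterior mean is the precision-weighted average of μ₀ and x̄.
σ₀² = 1.64² = 2.6896, σ² = 1.31² = 1.7161; σ² + n·σ₀² = 1.7161 + 12·2.6896 = 33.9913.
Posterior precision = 1/σ₀² + n/σ² = 1/2.6896 + 12/1.7161 = (σ² + n·σ₀²)/(σ₀²σ²) = 33.9913/(2.6896·1.7161); posterior variance σₙ² = σ₀²σ²/(σ² + n·σ₀²) = 2.6896·1.7161/33.9913 = 0.135788.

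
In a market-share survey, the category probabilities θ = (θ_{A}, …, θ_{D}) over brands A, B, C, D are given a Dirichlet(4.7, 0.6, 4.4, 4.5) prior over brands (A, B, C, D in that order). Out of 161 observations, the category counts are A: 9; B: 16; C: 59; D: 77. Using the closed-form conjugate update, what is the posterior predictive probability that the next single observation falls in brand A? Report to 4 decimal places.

The Dirichlet prior is conjugate to the Multinomial likelihood: each posterior αⱼ = prior αⱼ + observed count nⱼ.
Posterior concentration: (13.7, 16.6, 63.4, 81.5), total = 175.2.
P(next = A | data) = α_{A}/Σα = 0.0782.

0.0782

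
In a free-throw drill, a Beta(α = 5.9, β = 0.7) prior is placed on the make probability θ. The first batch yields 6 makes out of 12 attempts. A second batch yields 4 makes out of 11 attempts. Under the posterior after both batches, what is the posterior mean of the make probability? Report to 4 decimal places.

The Beta prior is conjugate to a Binomial/Bernoulli likelihood; the update adds successes to α and failures to β.
After batch 1: Beta(5.9+6, 0.7+6) = Beta(11.9, 6.7).
After batch 2: Beta(11.9+4, 6.7+7) = Beta(15.9, 13.7).
Posterior mean = α/(α+β) = 15.9/29.6 = 0.5372.

0.5372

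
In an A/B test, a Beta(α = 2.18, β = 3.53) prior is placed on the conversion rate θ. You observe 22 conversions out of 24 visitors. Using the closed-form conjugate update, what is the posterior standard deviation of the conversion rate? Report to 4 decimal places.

0.0702

The Beta prior is conjugate to a Binomial/Bernoulli likelihood; the update adds successes to α and failures to β.
Posterior: Beta(α+k, β+n−k) = Beta(2.18+22, 3.53+2) = Beta(24.18, 5.53).
Var = αβ/((α+β)²(α+β+1)) = 24.18·5.53/(29.71²·30.71) = 0.00493283; SD = √0.00493283 = 0.0702.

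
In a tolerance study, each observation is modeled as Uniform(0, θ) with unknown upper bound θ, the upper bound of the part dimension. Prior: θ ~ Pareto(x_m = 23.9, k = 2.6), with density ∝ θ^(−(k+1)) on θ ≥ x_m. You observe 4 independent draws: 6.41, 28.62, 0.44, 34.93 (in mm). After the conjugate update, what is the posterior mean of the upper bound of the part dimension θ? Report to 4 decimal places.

A Pareto(scale x_m, shape k) prior on the upper bound θ of Uniform(0, θ) is conjugate: posterior is Pareto(max(x_m, max xᵢ), k + n).
Sample maximum = 34.93; prior scale x_m = 23.9 → posterior scale = max = 34.93.
Posterior shape = 2.6 + 4 = 6.6.
E[θ|data] = k·x_m/(k−1) = 6.6·34.93/5.6 = 41.1675.

41.1675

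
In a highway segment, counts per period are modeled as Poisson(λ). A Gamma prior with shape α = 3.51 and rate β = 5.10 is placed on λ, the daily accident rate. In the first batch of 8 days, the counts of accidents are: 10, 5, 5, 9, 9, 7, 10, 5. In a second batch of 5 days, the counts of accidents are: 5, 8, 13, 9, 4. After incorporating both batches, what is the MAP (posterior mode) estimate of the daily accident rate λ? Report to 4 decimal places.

With a Gamma(shape α, rate β) prior, the Poisson likelihood is conjugate: the posterior is Gamma(α + ΣXᵢ, β + n).
Batch 1: sum of counts S = 60 over n = 8 days.
After batch 1: Gamma(α+S, β+n) = Gamma(3.51+60, 5.10+8) = Gamma(63.51, 13.10).
Batch 2: sum of counts S = 39 over n = 5 days.
After batch 2: Gamma(α+S, β+n) = Gamma(63.51+39, 13.10+5) = Gamma(102.51, 18.10).
Mode of Gamma(α,β) for α≥1 is (α−1)/β = 101.51/18.10 = 5.6083.

5.6083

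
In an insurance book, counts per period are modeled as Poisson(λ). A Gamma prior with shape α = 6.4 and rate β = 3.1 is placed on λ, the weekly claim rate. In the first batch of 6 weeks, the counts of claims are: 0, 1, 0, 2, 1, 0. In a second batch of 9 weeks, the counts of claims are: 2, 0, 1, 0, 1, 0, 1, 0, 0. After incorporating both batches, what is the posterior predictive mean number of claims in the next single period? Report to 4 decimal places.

With a Gamma(shape α, rate β) prior, the Poisson likelihood is conjugate: the posterior is Gamma(α + ΣXᵢ, β + n).
Batch 1: sum of counts S = 4 over n = 6 weeks.
After batch 1: Gamma(α+S, β+n) = Gamma(6.4+4, 3.1+6) = Gamma(10.4, 9.1).
Batch 2: sum of counts S = 5 over n = 9 weeks.
After batch 2: Gamma(α+S, β+n) = Gamma(10.4+5, 9.1+9) = Gamma(15.4, 18.1).
The predictive distribution for one future period is NegBinom with mean α/β = 0.8508.

0.8508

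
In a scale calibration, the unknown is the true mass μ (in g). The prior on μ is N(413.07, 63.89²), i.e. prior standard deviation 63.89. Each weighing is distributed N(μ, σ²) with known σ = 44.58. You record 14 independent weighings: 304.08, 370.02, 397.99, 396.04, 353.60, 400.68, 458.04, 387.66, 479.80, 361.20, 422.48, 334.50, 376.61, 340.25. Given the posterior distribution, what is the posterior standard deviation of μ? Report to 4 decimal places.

11.7126

For Normal data with known variance σ², a Normal(μ₀, σ₀²) prior on μ is conjugate. Posterior precision = 1/σ₀² + n/σ²; posterior mean is the precision-weighted average of μ₀ and x̄.
σ₀² = 63.89² = 4081.9321, σ² = 44.58² = 1987.3764; σ² + n·σ₀² = 1987.3764 + 14·4081.9321 = 59134.4258.
Posterior precision = 1/σ₀² + n/σ² = 1/4081.9321 + 14/1987.3764 = (σ² + n·σ₀²)/(σ₀²σ²) = 59134.4258/(4081.9321·1987.3764); posterior variance σₙ² = σ₀²σ²/(σ² + n·σ₀²) = 4081.9321·1987.3764/59134.4258 = 137.184650.
Posterior SD = √σₙ² = √(4081.9321·1987.3764/59134.4258) = 11.7126.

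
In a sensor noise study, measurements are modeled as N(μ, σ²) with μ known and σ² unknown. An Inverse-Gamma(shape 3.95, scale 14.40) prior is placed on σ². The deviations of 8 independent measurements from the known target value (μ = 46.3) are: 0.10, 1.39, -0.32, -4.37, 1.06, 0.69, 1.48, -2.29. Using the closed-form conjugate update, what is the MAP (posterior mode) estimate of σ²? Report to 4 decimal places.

With known mean μ and an Inverse-Gamma(α, β) prior on σ², the Normal likelihood is conjugate: posterior is Inv-Gamma(α + n/2, β + Σ(xᵢ−μ)²/2).
Σ(xᵢ−μ)² = (0.10)² + (1.39)² + (-0.32)² + (-4.37)² + (1.06)² + (0.69)² + (1.48)² + (-2.29)² = 30.1756.
Posterior: Inv-Gamma(3.95 + 8/2, 14.40 + 30.1756/2) = Inv-Gamma(7.95, 29.48780).
Mode = β/(α+1) = 29.48780/8.95 = 3.2947.

3.2947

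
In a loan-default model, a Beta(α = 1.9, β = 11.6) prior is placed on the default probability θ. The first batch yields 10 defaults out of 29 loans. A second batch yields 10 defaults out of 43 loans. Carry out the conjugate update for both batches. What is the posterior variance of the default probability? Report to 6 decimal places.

The Beta prior is conjugate to a Binomial/Bernoulli likelihood; the update adds successes to α and failures to β.
After batch 1: Beta(1.9+10, 11.6+19) = Beta(11.9, 30.6).
After batch 2: Beta(11.9+10, 30.6+33) = Beta(21.9, 63.6).
Var = αβ/((α+β)²(α+β+1)) = 21.9·63.6/(85.5²·86.5) = 0.002203.

0.002203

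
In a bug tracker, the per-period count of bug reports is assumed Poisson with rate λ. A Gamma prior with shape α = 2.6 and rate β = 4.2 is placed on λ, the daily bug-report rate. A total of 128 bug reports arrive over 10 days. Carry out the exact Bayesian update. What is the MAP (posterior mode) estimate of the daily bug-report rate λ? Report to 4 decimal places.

9.1268

With a Gamma(shape α, rate β) prior, the Poisson likelihood is conjugate: the posterior is Gamma(α + ΣXᵢ, β + n).
Posterior: Gamma(α+S, β+n) = Gamma(2.6+128, 4.2+10) = Gamma(130.6, 14.2).
Mode of Gamma(α,β) for α≥1 is (α−1)/β = 129.6/14.2 = 9.1268.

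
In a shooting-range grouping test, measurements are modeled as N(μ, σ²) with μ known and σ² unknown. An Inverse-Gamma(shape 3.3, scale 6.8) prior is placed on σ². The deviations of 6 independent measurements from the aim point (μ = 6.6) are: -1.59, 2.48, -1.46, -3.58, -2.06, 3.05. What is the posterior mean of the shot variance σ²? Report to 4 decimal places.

With known mean μ and an Inverse-Gamma(α, β) prior on σ², the Normal likelihood is conjugate: posterior is Inv-Gamma(α + n/2, β + Σ(xᵢ−μ)²/2).
Σ(xᵢ−μ)² = (-1.59)² + (2.48)² + (-1.46)² + (-3.58)² + (-2.06)² + (3.05)² = 37.1726.
Posterior: Inv-Gamma(3.3 + 6/2, 6.8 + 37.1726/2) = Inv-Gamma(6.30, 25.38630).
E[σ²|data] = β/(α−1) = 25.38630/5.30 = 4.7899.

4.7899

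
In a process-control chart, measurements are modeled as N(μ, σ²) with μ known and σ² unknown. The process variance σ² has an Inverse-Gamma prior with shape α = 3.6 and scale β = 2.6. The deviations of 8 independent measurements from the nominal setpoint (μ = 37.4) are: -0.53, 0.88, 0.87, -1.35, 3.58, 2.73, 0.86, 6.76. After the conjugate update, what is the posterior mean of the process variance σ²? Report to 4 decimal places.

With known mean μ and an Inverse-Gamma(α, β) prior on σ², the Normal likelihood is conjugate: posterior is Inv-Gamma(α + n/2, β + Σ(xᵢ−μ)²/2).
Σ(xᵢ−μ)² = (-0.53)² + (0.88)² + (0.87)² + (-1.35)² + (3.58)² + (2.73)² + (0.86)² + (6.76)² = 70.3412.
Posterior: Inv-Gamma(3.6 + 8/2, 2.6 + 70.3412/2) = Inv-Gamma(7.60, 37.77060).
E[σ²|data] = β/(α−1) = 37.77060/6.60 = 5.7228.

5.7228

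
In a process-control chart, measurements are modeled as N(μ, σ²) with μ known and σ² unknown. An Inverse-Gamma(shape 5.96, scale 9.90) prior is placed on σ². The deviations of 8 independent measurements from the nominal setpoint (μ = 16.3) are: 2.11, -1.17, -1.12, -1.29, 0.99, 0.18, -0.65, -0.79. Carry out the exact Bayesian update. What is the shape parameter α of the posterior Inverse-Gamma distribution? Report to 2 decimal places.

9.96

With known mean μ and an Inverse-Gamma(α, β) prior on σ², the Normal likelihood is conjugate: posterior is Inv-Gamma(α + n/2, β + Σ(xᵢ−μ)²/2).
Σ(xᵢ−μ)² = (2.11)² + (-1.17)² + (-1.12)² + (-1.29)² + (0.99)² + (0.18)² + (-0.65)² + (-0.79)² = 10.7986.
Posterior: Inv-Gamma(5.96 + 8/2, 9.90 + 10.7986/2) = Inv-Gamma(9.96, 15.29930).
Posterior α = 9.96.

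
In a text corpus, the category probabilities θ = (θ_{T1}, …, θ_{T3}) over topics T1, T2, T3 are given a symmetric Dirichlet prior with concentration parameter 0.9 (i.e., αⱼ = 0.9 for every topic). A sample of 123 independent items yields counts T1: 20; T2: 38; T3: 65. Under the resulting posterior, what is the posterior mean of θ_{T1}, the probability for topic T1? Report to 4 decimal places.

The Dirichlet prior is conjugate to the Multinomial likelihood: each posterior αⱼ = prior αⱼ + observed count nⱼ.
Posterior concentration: (20.9, 38.9, 65.9), total = 125.7.
E[θ_{T1}|data] = α_{T1}/Σα = 20.9/125.7 = 0.1663.

0.1663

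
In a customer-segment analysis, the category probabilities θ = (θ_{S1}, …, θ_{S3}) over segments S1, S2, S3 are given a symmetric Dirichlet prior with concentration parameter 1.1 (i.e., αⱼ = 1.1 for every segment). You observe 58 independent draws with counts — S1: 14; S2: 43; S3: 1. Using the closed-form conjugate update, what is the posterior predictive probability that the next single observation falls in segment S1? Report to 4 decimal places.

0.2463

The Dirichlet prior is conjugate to the Multinomial likelihood: each posterior αⱼ = prior αⱼ + observed count nⱼ.
Posterior concentration: (15.1, 44.1, 2.1), total = 61.3.
P(next = S1 | data) = α_{S1}/Σα = 0.2463.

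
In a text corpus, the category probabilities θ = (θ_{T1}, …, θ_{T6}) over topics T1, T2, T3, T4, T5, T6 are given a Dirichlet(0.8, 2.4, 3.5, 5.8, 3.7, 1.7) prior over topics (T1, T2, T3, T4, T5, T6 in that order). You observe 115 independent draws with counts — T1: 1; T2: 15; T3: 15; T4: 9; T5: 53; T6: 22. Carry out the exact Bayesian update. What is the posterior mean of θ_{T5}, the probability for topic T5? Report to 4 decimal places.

The Dirichlet prior is conjugate to the Multinomial likelihood: each posterior αⱼ = prior αⱼ + observed count nⱼ.
Posterior concentration: (1.8, 17.4, 18.5, 14.8, 56.7, 23.7), total = 132.9.
E[θ_{T5}|data] = α_{T5}/Σα = 56.7/132.9 = 0.4266.

0.4266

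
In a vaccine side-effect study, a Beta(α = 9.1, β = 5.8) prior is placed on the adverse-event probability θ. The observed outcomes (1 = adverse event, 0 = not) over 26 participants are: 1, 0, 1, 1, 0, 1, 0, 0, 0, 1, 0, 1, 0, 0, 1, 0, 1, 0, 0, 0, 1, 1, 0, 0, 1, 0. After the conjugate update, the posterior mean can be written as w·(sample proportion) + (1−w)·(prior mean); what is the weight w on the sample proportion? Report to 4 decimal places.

The Beta prior is conjugate to a Binomial/Bernoulli likelihood; the update adds successes to α and failures to β.
Posterior mean = (α₀+k)/(α₀+β₀+n) = [n/(α₀+β₀+n)]·(k/n) + [(α₀+β₀)/(α₀+β₀+n)]·α₀/(α₀+β₀), so only n and the prior enter the weight.
The weight on the data is w = n/(α₀+β₀+n) = 26/(9.1+5.8+26) = 26/40.9 = 0.6357.

0.6357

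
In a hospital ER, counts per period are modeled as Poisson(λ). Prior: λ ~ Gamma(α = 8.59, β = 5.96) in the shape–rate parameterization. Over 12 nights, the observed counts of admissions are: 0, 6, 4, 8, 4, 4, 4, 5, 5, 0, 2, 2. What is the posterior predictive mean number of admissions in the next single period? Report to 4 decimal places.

2.9282

With a Gamma(shape α, rate β) prior, the Poisson likelihood is conjugate: the posterior is Gamma(α + ΣXᵢ, β + n).
Sum of counts S = 44 over n = 12 nights.
Posterior: Gamma(α+S, β+n) = Gamma(8.59+44, 5.96+12) = Gamma(52.59, 17.96).
The predictive distribution for one future period is NegBinom with mean α/β = 2.9282.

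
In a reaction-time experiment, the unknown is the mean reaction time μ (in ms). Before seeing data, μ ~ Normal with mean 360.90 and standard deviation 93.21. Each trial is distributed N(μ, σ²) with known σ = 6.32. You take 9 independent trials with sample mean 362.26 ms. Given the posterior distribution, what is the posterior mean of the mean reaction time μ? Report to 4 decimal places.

362.2593

For Normal data with known variance σ², a Normal(μ₀, σ₀²) prior on μ is conjugate. Posterior precision = 1/σ₀² + n/σ²; posterior mean is the precision-weighted average of μ₀ and x̄.
n·x̄ = 9·362.26 = 3260.34.
σ₀² = 93.21² = 8688.1041, σ² = 6.32² = 39.9424; σ² + n·σ₀² = 39.9424 + 9·8688.1041 = 78232.8793.
Posterior mean = (μ₀/σ₀² + n·x̄/σ²)/(1/σ₀² + n/σ²) = (σ²·μ₀ + σ₀²·n·x̄)/(σ² + n·σ₀²) = (39.9424·360.90 + 8688.1041·3260.34)/78232.8793 = 28340588.533554/78232.8793 = 362.2593.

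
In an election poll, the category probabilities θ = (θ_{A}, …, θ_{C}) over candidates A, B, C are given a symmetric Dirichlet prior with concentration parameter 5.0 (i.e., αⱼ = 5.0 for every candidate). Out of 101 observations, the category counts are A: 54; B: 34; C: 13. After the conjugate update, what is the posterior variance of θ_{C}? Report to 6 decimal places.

The Dirichlet prior is conjugate to the Multinomial likelihood: each posterior αⱼ = prior αⱼ + observed count nⱼ.
Posterior concentration: (59.0, 39.0, 18.0), total = 116.0.
Var[θ_j] = α_j(Σα−α_j)/((Σα)²(Σα+1)) = 18.0·98.0/(116.0²·117.0) = 0.001120.

0.001120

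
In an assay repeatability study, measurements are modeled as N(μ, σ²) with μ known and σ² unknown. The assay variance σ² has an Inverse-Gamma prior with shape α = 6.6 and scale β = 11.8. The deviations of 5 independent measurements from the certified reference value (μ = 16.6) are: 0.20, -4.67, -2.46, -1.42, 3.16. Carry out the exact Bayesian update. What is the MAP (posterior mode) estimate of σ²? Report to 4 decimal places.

With known mean μ and an Inverse-Gamma(α, β) prior on σ², the Normal likelihood is conjugate: posterior is Inv-Gamma(α + n/2, β + Σ(xᵢ−μ)²/2).
Σ(xᵢ−μ)² = (0.20)² + (-4.67)² + (-2.46)² + (-1.42)² + (3.16)² = 39.9025.
Posterior: Inv-Gamma(6.6 + 5/2, 11.8 + 39.9025/2) = Inv-Gamma(9.10, 31.75125).
Mode = β/(α+1) = 31.75125/10.10 = 3.1437.

3.1437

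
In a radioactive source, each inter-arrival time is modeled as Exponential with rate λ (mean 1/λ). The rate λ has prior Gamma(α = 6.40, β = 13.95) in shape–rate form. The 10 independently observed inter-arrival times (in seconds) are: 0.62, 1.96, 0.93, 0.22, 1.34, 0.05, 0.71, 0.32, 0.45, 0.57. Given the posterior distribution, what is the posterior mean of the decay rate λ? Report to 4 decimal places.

0.7765

With a Gamma(shape α, rate β) prior on the exponential rate λ, the posterior after n observations with total T = Σxᵢ is Gamma(α+n, β+T).
Sum of observations T = 7.17 seconds; n = 10.
Posterior: Gamma(6.40+10, 13.95+7.17) = Gamma(16.40, 21.12).
Posterior mean of λ = α/β = 16.40/21.12 = 0.7765.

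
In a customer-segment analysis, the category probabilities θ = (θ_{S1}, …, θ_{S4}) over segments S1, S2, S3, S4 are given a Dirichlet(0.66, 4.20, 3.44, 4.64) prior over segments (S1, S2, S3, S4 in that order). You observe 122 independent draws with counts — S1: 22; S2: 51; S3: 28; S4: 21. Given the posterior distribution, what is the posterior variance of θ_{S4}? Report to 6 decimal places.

The Dirichlet prior is conjugate to the Multinomial likelihood: each posterior αⱼ = prior αⱼ + observed count nⱼ.
Posterior concentration: (22.66, 55.20, 31.44, 25.64), total = 134.94.
Var[θ_j] = α_j(Σα−α_j)/((Σα)²(Σα+1)) = 25.64·109.30/(134.94²·135.94) = 0.001132.

0.001132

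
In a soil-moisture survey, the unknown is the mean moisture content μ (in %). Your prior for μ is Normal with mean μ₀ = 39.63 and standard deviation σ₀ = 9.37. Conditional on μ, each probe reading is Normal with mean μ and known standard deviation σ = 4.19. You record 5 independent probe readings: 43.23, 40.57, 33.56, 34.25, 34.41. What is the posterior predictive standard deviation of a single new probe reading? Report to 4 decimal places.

For Normal data with known variance σ², a Normal(μ₀, σ₀²) prior on μ is conjugate. Posterior precision = 1/σ₀² + n/σ²; posterior mean is the precision-weighted average of μ₀ and x̄.
σ₀² = 9.37² = 87.7969, σ² = 4.19² = 17.5561; σ² + n·σ₀² = 17.5561 + 5·87.7969 = 456.5406.
Posterior precision = 1/σ₀² + n/σ² = 1/87.7969 + 5/17.5561 = (σ² + n·σ₀²)/(σ₀²σ²) = 456.5406/(87.7969·17.5561); posterior variance σₙ² = σ₀²σ²/(σ² + n·σ₀²) = 87.7969·17.5561/456.5406 = 3.376197.
Predictive variance for one new observation = σₙ² + σ² = 87.7969·17.5561/456.5406 + 17.5561 = σ²·(σ₀² + 456.5406)/456.5406 = 17.5561·544.3375/456.5406 = 20.932297; SD = √(17.5561·544.3375/456.5406) = 4.5752.

4.5752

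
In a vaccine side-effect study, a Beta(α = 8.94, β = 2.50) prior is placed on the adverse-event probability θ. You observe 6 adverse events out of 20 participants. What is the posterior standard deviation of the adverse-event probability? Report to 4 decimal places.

The Beta prior is conjugate to a Binomial/Bernoulli likelihood; the update adds successes to α and failures to β.
Posterior: Beta(α+k, β+n−k) = Beta(8.94+6, 2.50+14) = Beta(14.94, 16.50).
Var = αβ/((α+β)²(α+β+1)) = 14.94·16.50/(31.44²·32.44) = 0.00768756; SD = √0.00768756 = 0.0877.

0.0877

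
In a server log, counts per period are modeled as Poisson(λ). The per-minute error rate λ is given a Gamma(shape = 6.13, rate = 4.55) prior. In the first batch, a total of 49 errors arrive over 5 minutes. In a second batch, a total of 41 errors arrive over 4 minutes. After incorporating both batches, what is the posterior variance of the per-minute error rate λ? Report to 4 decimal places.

With a Gamma(shape α, rate β) prior, the Poisson likelihood is conjugate: the posterior is Gamma(α + ΣXᵢ, β + n).
After batch 1: Gamma(α+S, β+n) = Gamma(6.13+49, 4.55+5) = Gamma(55.13, 9.55).
After batch 2: Gamma(α+S, β+n) = Gamma(55.13+41, 9.55+4) = Gamma(96.13, 13.55).
Var = α/β² = 96.13/13.55² = 0.5236.

0.5236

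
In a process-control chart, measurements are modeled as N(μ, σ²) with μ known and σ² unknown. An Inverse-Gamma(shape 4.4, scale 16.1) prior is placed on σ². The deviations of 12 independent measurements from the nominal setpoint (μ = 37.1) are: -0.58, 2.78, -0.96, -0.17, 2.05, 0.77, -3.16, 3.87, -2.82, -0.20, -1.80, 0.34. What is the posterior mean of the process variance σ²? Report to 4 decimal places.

With known mean μ and an Inverse-Gamma(α, β) prior on σ², the Normal likelihood is conjugate: posterior is Inv-Gamma(α + n/2, β + Σ(xᵢ−μ)²/2).
Σ(xᵢ−μ)² = (-0.58)² + (2.78)² + (-0.96)² + (-0.17)² + (2.05)² + (0.77)² + (-3.16)² + (3.87)² + (-2.82)² + (-0.20)² + (-1.80)² + (0.34)² = 50.1212.
Posterior: Inv-Gamma(4.4 + 12/2, 16.1 + 50.1212/2) = Inv-Gamma(10.40, 41.16060).
E[σ²|data] = β/(α−1) = 41.16060/9.40 = 4.3788.

4.3788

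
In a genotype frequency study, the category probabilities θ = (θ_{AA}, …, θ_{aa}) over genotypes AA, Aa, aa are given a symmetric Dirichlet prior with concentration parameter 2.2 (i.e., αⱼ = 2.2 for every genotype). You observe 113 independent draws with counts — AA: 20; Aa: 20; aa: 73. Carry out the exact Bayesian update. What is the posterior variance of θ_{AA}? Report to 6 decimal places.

0.001253

The Dirichlet prior is conjugate to the Multinomial likelihood: each posterior αⱼ = prior αⱼ + observed count nⱼ.
Posterior concentration: (22.2, 22.2, 75.2), total = 119.6.
Var[θ_j] = α_j(Σα−α_j)/((Σα)²(Σα+1)) = 22.2·97.4/(119.6²·120.6) = 0.001253.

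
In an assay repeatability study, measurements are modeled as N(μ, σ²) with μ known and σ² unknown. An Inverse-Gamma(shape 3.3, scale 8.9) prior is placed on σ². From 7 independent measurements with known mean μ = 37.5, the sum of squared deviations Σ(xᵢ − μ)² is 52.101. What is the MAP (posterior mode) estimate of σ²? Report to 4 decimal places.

4.4808

With known mean μ and an Inverse-Gamma(α, β) prior on σ², the Normal likelihood is conjugate: posterior is Inv-Gamma(α + n/2, β + Σ(xᵢ−μ)²/2).
Posterior: Inv-Gamma(3.3 + 7/2, 8.9 + 52.101/2) = Inv-Gamma(6.80, 34.9505).
Mode = β/(α+1) = 34.9505/7.80 = 4.4808.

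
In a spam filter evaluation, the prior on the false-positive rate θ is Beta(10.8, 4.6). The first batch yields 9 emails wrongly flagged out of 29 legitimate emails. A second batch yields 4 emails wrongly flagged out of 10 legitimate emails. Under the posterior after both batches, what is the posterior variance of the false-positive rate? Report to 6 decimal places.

The Beta prior is conjugate to a Binomial/Bernoulli likelihood; the update adds successes to α and failures to β.
After batch 1: Beta(10.8+9, 4.6+20) = Beta(19.8, 24.6).
After batch 2: Beta(19.8+4, 24.6+6) = Beta(23.8, 30.6).
Var = αβ/((α+β)²(α+β+1)) = 23.8·30.6/(54.4²·55.4) = 0.004442.

0.004442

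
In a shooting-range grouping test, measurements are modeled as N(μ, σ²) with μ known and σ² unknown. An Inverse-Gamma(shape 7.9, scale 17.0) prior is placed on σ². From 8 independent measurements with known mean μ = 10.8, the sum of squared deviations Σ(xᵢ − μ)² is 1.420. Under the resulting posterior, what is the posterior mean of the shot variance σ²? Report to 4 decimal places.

1.6248

With known mean μ and an Inverse-Gamma(α, β) prior on σ², the Normal likelihood is conjugate: posterior is Inv-Gamma(α + n/2, β + Σ(xᵢ−μ)²/2).
Posterior: Inv-Gamma(7.9 + 8/2, 17.0 + 1.420/2) = Inv-Gamma(11.90, 17.7100).
E[σ²|data] = β/(α−1) = 17.7100/10.90 = 1.6248.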